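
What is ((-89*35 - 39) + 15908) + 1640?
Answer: 14394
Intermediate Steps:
((-89*35 - 39) + 15908) + 1640 = ((-3115 - 39) + 15908) + 1640 = (-3154 + 15908) + 1640 = 12754 + 1640 = 14394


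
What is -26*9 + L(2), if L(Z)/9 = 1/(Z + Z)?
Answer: -927/4 ≈ -231.75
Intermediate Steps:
L(Z) = 9/(2*Z) (L(Z) = 9/(Z + Z) = 9/((2*Z)) = 9*(1/(2*Z)) = 9/(2*Z))
-26*9 + L(2) = -26*9 + (9/2)/2 = -234 + (9/2)*(½) = -234 + 9/4 = -927/4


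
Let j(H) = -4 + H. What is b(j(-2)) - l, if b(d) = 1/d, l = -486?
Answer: 2915/6 ≈ 485.83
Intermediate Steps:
b(j(-2)) - l = 1/(-4 - 2) - 1*(-486) = 1/(-6) + 486 = -⅙ + 486 = 2915/6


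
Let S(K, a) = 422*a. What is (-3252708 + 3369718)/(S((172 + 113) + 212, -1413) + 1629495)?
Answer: 117010/1033209 ≈ 0.11325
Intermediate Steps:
(-3252708 + 3369718)/(S((172 + 113) + 212, -1413) + 1629495) = (-3252708 + 3369718)/(422*(-1413) + 1629495) = 117010/(-596286 + 1629495) = 117010/1033209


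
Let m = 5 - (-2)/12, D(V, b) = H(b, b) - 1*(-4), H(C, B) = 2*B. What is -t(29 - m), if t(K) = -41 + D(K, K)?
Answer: -32/3 ≈ -10.667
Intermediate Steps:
D(V, b) = 4 + 2*b (D(V, b) = 2*b - 1*(-4) = 2*b + 4 = 4 + 2*b)
m = 31/6 (m = 5 - (-2)/12 = 5 - 1*(-1/6) = 5 + 1/6 = 31/6 ≈ 5.1667)
t(K) = -37 + 2*K (t(K) = -41 + (4 + 2*K) = -37 + 2*K)
-t(29 - m) = -(-37 + 2*(29 - 1*31/6)) = -(-37 + 2*(29 - 31/6)) = -(-37 + 2*(143/6)) = -(-37 + 143/3) = -1*32/3 = -32/3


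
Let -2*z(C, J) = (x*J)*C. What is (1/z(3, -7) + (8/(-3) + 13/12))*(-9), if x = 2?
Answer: 387/28 ≈ 13.821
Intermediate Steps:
z(C, J) = -C*J (z(C, J) = -2*J*C/2 = -C*J)
(1/z(3, -7) + (8/(-3) + 13/12))*(-9) = (1/(-1*3*(-7)) + (8/(-3) + 13/12))*(-9) = (1/21 + (8*(-1/3) + 13*(1/12)))*(-9) = (1/21 + (-8/3 + 13/12))*(-9) = (1/21 - 19/12)*(-9) = -43/28*(-9) = 387/28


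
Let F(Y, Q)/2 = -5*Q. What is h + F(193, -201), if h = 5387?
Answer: 7397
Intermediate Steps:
F(Y, Q) = -10*Q (F(Y, Q) = 2*(-5*Q) = -10*Q)
h + F(193, -201) = 5387 - 10*(-201) = 5387 + 2010 = 7397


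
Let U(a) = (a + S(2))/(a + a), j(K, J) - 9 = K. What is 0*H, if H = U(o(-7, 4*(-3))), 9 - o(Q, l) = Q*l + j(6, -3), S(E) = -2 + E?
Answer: 0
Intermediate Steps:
j(K, J) = 9 + K
o(Q, l) = -6 - Q*l (o(Q, l) = 9 - (Q*l + (9 + 6)) = 9 - (Q*l + 15) = 9 - (15 + Q*l) = 9 + (-15 - Q*l) = -6 - Q*l)
U(a) = ½ (U(a) = (a + (-2 + 2))/(a + a) = (a + 0)/((2*a)) = a*(1/(2*a)) = ½)
H = ½ ≈ 0.50000
0*H = 0*(½) = 0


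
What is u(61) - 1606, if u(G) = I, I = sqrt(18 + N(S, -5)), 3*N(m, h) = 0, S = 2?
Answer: -1606 + 3*sqrt(2) ≈ -1601.8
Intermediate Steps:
N(m, h) = 0 (N(m, h) = (1/3)*0 = 0)
I = 3*sqrt(2) (I = sqrt(18 + 0) = sqrt(18) = 3*sqrt(2) ≈ 4.2426)
u(G) = 3*sqrt(2)
u(61) - 1606 = 3*sqrt(2) - 1606 = -1606 + 3*sqrt(2)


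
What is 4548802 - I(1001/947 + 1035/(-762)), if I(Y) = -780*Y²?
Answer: 65797772479303117/14464632361 ≈ 4.5489e+6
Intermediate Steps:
4548802 - I(1001/947 + 1035/(-762)) = 4548802 - (-780)*(1001/947 + 1035/(-762))² = 4548802 - (-780)*(1001*(1/947) + 1035*(-1/762))² = 4548802 - (-780)*(1001/947 - 345/254)² = 4548802 - (-780)*(-72461/240538)² = 4548802 - (-780)*5250596521/57858529444 = 4548802 - 1*(-1023866321595/14464632361) = 4548802 + 1023866321595/14464632361 = 65797772479303117/14464632361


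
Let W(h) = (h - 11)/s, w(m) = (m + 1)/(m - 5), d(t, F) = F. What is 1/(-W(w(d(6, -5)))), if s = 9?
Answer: 45/53 ≈ 0.84906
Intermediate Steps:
w(m) = (1 + m)/(-5 + m)
W(h) = -11/9 + h/9 (W(h) = (h - 11)/9 = (-11 + h)*(⅑) = -11/9 + h/9)
1/(-W(w(d(6, -5)))) = 1/(-(-11/9 + ((1 - 5)/(-5 - 5))/9)) = 1/(-(-11/9 + (-4/(-10))/9)) = 1/(-(-11/9 + (-⅒*(-4))/9)) = 1/(-(-11/9 + (⅑)*(⅖))) = 1/(-(-11/9 + 2/45)) = 1/(-1*(-53/45)) = 1/(53/45) = 45/53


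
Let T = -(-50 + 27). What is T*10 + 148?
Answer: 378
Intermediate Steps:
T = 23 (T = -1*(-23) = 23)
T*10 + 148 = 23*10 + 148 = 230 + 148 = 378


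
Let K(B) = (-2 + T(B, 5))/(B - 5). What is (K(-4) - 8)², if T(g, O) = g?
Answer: 484/9 ≈ 53.778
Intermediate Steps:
K(B) = (-2 + B)/(-5 + B) (K(B) = (-2 + B)/(B - 5) = (-2 + B)/(-5 + B))
(K(-4) - 8)² = ((-2 - 4)/(-5 - 4) - 8)² = (-6/(-9) - 8)² = (-⅑*(-6) - 8)² = (⅔ - 8)² = (-22/3)² = 484/9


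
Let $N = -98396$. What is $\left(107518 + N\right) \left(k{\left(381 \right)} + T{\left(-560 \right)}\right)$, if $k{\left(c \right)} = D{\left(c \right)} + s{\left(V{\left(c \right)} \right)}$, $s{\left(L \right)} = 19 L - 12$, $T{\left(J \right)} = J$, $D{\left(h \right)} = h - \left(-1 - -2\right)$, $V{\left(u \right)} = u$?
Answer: $64282734$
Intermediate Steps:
$D{\left(h \right)} = -1 + h$ ($D{\left(h \right)} = h - \left(-1 + 2\right) = h - 1 = -1 + h$)
$s{\left(L \right)} = -12 + 19 L$
$k{\left(c \right)} = -13 + 20 c$ ($k{\left(c \right)} = \left(-1 + c\right) + \left(-12 + 19 c\right) = -13 + 20 c$)
$\left(107518 + N\right) \left(k{\left(381 \right)} + T{\left(-560 \right)}\right) = \left(107518 - 98396\right) \left(\left(-13 + 20 \cdot 381\right) - 560\right) = 9122 \left(\left(-13 + 7620\right) - 560\right) = 9122 \left(7607 - 560\right) = 9122 \cdot 7047 = 64282734$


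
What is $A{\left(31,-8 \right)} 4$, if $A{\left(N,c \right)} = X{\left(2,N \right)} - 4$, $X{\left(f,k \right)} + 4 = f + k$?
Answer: $100$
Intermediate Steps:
$X{\left(f,k \right)} = -4 + f + k$ ($X{\left(f,k \right)} = -4 + \left(f + k\right) = -4 + f + k$)
$A{\left(N,c \right)} = -6 + N$ ($A{\left(N,c \right)} = \left(-4 + 2 + N\right) - 4 = \left(-2 + N\right) - 4 = -6 + N$)
$A{\left(31,-8 \right)} 4 = \left(-6 + 31\right) 4 = 25 \cdot 4 = 100$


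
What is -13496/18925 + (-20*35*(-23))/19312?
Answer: 11014437/91369900 ≈ 0.12055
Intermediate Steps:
-13496/18925 + (-20*35*(-23))/19312 = -13496*1/18925 - 700*(-23)*(1/19312) = -13496/18925 + 16100*(1/19312) = -13496/18925 + 4025/4828 = 11014437/91369900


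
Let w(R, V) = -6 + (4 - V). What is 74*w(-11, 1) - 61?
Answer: -283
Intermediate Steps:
w(R, V) = -2 - V
74*w(-11, 1) - 61 = 74*(-2 - 1*1) - 61 = 74*(-2 - 1) - 61 = 74*(-3) - 61 = -222 - 61 = -283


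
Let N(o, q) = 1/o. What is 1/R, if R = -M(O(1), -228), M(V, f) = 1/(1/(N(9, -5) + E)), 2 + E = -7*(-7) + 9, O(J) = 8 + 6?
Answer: -9/505 ≈ -0.017822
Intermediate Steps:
O(J) = 14
E = 56 (E = -2 + (-7*(-7) + 9) = -2 + (49 + 9) = -2 + 58 = 56)
M(V, f) = 505/9 (M(V, f) = 1/(1/(1/9 + 56)) = 1/(1/(⅑ + 56)) = 1/(1/(505/9)) = 1/(9/505) = 505/9)
R = -505/9 (R = -1*505/9 = -505/9 ≈ -56.111)
1/R = 1/(-505/9) = -9/505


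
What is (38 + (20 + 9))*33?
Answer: 2211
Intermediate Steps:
(38 + (20 + 9))*33 = (38 + 29)*33 = 67*33 = 2211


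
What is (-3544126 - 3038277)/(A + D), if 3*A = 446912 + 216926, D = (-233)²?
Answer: -19747209/826705 ≈ -23.887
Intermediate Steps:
D = 54289
A = 663838/3 (A = (446912 + 216926)/3 = (⅓)*663838 = 663838/3 ≈ 2.2128e+5)
(-3544126 - 3038277)/(A + D) = (-3544126 - 3038277)/(663838/3 + 54289) = -6582403/826705/3 = -6582403*3/826705 = -19747209/826705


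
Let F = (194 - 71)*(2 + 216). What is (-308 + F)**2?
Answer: 702568036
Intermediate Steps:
F = 26814 (F = 123*218 = 26814)
(-308 + F)**2 = (-308 + 26814)**2 = 26506**2 = 702568036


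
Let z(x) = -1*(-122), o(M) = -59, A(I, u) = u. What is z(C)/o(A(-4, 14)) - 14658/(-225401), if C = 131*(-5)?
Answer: -26634100/13298659 ≈ -2.0028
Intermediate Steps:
C = -655
z(x) = 122
z(C)/o(A(-4, 14)) - 14658/(-225401) = 122/(-59) - 14658/(-225401) = 122*(-1/59) - 14658*(-1/225401) = -122/59 + 14658/225401 = -26634100/13298659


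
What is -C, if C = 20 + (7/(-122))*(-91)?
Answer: -3077/122 ≈ -25.221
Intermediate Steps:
C = 3077/122 (C = 20 + (7*(-1/122))*(-91) = 20 - 7/122*(-91) = 20 + 637/122 = 3077/122 ≈ 25.221)
-C = -1*3077/122 = -3077/122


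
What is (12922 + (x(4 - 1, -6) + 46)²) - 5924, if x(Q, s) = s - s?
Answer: 9114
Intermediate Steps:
x(Q, s) = 0
(12922 + (x(4 - 1, -6) + 46)²) - 5924 = (12922 + (0 + 46)²) - 5924 = (12922 + 46²) - 5924 = (12922 + 2116) - 5924 = 15038 - 5924 = 9114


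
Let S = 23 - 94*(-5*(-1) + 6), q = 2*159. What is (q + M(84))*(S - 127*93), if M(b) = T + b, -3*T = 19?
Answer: -5073238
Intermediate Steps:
T = -19/3 (T = -⅓*19 = -19/3 ≈ -6.3333)
q = 318
M(b) = -19/3 + b
S = -1011 (S = 23 - 94*(5 + 6) = 23 - 94*11 = 23 - 1034 = -1011)
(q + M(84))*(S - 127*93) = (318 + (-19/3 + 84))*(-1011 - 127*93) = (318 + 233/3)*(-1011 - 11811) = (1187/3)*(-12822) = -5073238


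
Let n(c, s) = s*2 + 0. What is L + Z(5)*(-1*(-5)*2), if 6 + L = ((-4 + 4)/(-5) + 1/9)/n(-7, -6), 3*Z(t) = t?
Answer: 1151/108 ≈ 10.657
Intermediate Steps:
Z(t) = t/3
n(c, s) = 2*s (n(c, s) = 2*s + 0 = 2*s)
L = -649/108 (L = -6 + ((-4 + 4)/(-5) + 1/9)/((2*(-6))) = -6 + (0*(-⅕) + 1*(⅑))/(-12) = -6 + (0 + ⅑)*(-1/12) = -6 + (⅑)*(-1/12) = -6 - 1/108 = -649/108 ≈ -6.0093)
L + Z(5)*(-1*(-5)*2) = -649/108 + ((⅓)*5)*(-1*(-5)*2) = -649/108 + 5*(5*2)/3 = -649/108 + (5/3)*10 = -649/108 + 50/3 = 1151/108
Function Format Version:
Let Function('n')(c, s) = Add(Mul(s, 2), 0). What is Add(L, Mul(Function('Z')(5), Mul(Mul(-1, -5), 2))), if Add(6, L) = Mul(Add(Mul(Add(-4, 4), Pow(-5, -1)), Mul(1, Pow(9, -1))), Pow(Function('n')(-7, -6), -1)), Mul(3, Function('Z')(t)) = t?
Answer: Rational(1151, 108) ≈ 10.657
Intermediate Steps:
Function('Z')(t) = Mul(Rational(1, 3), t)
Function('n')(c, s) = Mul(2, s) (Function('n')(c, s) = Add(Mul(2, s), 0) = Mul(2, s))
L = Rational(-649, 108) (L = Add(-6, Mul(Add(Mul(Add(-4, 4), Pow(-5, -1)), Mul(1, Pow(9, -1))), Pow(Mul(2, -6), -1))) = Add(-6, Mul(Add(Mul(0, Rational(-1, 5)), Mul(1, Rational(1, 9))), Pow(-12, -1))) = Add(-6, Mul(Add(0, Rational(1, 9)), Rational(-1, 12))) = Add(-6, Mul(Rational(1, 9), Rational(-1, 12))) = Add(-6, Rational(-1, 108)) = Rational(-649, 108) ≈ -6.0093)
Add(L, Mul(Function('Z')(5), Mul(Mul(-1, -5), 2))) = Add(Rational(-649, 108), Mul(Mul(Rational(1, 3), 5), Mul(Mul(-1, -5), 2))) = Add(Rational(-649, 108), Mul(Rational(5, 3), Mul(5, 2))) = Add(Rational(-649, 108), Mul(Rational(5, 3), 10)) = Add(Rational(-649, 108), Rational(50, 3)) = Rational(1151, 108)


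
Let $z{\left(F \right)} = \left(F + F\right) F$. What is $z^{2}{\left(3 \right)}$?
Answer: $324$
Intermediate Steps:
$z{\left(F \right)} = 2 F^{2}$ ($z{\left(F \right)} = 2 F F = 2 F^{2}$)
$z^{2}{\left(3 \right)} = \left(2 \cdot 3^{2}\right)^{2} = \left(2 \cdot 9\right)^{2} = 18^{2} = 324$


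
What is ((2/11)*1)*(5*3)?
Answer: 30/11 ≈ 2.7273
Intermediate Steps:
((2/11)*1)*(5*3) = ((2*(1/11))*1)*15 = ((2/11)*1)*15 = (2/11)*15 = 30/11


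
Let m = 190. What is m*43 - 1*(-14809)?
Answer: 22979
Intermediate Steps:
m*43 - 1*(-14809) = 190*43 - 1*(-14809) = 8170 + 14809 = 22979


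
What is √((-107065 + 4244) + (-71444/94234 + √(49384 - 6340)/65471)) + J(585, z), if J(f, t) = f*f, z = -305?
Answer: 342225 + √(-7108703759005094743 + 2111963518*√10761)/8314817 ≈ 3.4223e+5 + 320.66*I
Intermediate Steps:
J(f, t) = f²
√((-107065 + 4244) + (-71444/94234 + √(49384 - 6340)/65471)) + J(585, z) = √((-107065 + 4244) + (-71444/94234 + √(49384 - 6340)/65471)) + 585² = √(-102821 + (-71444*1/94234 + √43044*(1/65471))) + 342225 = √(-102821 + (-674/889 + (2*√10761)*(1/65471))) + 342225 = √(-102821 + (-674/889 + 2*√10761/65471)) + 342225 = √(-91408543/889 + 2*√10761/65471) + 342225 = 342225 + √(-91408543/889 + 2*√10761/65471)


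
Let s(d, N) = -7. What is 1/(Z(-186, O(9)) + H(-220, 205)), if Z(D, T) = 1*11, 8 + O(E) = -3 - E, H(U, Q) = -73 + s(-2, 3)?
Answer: -1/69 ≈ -0.014493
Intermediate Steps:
H(U, Q) = -80 (H(U, Q) = -73 - 7 = -80)
O(E) = -11 - E (O(E) = -8 + (-3 - E) = -11 - E)
Z(D, T) = 11
1/(Z(-186, O(9)) + H(-220, 205)) = 1/(11 - 80) = 1/(-69) = -1/69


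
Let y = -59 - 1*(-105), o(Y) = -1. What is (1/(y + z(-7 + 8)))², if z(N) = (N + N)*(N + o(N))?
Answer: 1/2116 ≈ 0.00047259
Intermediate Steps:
y = 46 (y = -59 + 105 = 46)
z(N) = 2*N*(-1 + N) (z(N) = (N + N)*(N - 1) = (2*N)*(-1 + N) = 2*N*(-1 + N))
(1/(y + z(-7 + 8)))² = (1/(46 + 2*(-7 + 8)*(-1 + (-7 + 8))))² = (1/(46 + 2*1*(-1 + 1)))² = (1/(46 + 2*1*0))² = (1/(46 + 0))² = (1/46)² = 1/2116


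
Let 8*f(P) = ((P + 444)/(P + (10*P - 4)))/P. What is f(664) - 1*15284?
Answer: -148169209323/9694400 ≈ -15284.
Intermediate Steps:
f(P) = (444 + P)/(8*P*(-4 + 11*P)) (f(P) = (((P + 444)/(P + (10*P - 4)))/P)/8 = (((444 + P)/(P + (-4 + 10*P)))/P)/8 = (((444 + P)/(-4 + 11*P))/P)/8 = ((444 + P)/(P*(-4 + 11*P)))/8 = (444 + P)/(8*P*(-4 + 11*P)))
f(664) - 1*15284 = (⅛)*(444 + 664)/(664*(-4 + 11*664)) - 1*15284 = (⅛)*(1/664)*1108/(-4 + 7304) - 15284 = (⅛)*(1/664)*1108/7300 - 15284 = (⅛)*(1/664)*(1/7300)*1108 - 15284 = 277/9694400 - 15284 = -148169209323/9694400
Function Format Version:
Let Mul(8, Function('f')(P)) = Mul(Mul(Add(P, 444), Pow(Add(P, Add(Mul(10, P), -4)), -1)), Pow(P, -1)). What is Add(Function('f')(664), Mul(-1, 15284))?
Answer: Rational(-148169209323, 9694400) ≈ -15284.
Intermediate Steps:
Function('f')(P) = Mul(Rational(1, 8), Pow(P, -1), Pow(Add(-4, Mul(11, P)), -1), Add(444, P)) (Function('f')(P) = Mul(Rational(1, 8), Mul(Mul(Add(P, 444), Pow(Add(P, Add(Mul(10, P), -4)), -1)), Pow(P, -1))) = Mul(Rational(1, 8), Mul(Mul(Add(444, P), Pow(Add(P, Add(-4, Mul(10, P))), -1)), Pow(P, -1))) = Mul(Rational(1, 8), Mul(Mul(Add(444, P), Pow(Add(-4, Mul(11, P)), -1)), Pow(P, -1))) = Mul(Rational(1, 8), Mul(Mul(Pow(Add(-4, Mul(11, P)), -1), Add(444, P)), Pow(P, -1))) = Mul(Rational(1, 8), Mul(Pow(P, -1), Pow(Add(-4, Mul(11, P)), -1), Add(444, P))) = Mul(Rational(1, 8), Pow(P, -1), Pow(Add(-4, Mul(11, P)), -1), Add(444, P)))
Add(Function('f')(664), Mul(-1, 15284)) = Add(Mul(Rational(1, 8), Pow(664, -1), Pow(Add(-4, Mul(11, 664)), -1), Add(444, 664)), Mul(-1, 15284)) = Add(Mul(Rational(1, 8), Rational(1, 664), Pow(Add(-4, 7304), -1), 1108), -15284) = Add(Mul(Rational(1, 8), Rational(1, 664), Pow(7300, -1), 1108), -15284) = Add(Mul(Rational(1, 8), Rational(1, 664), Rational(1, 7300), 1108), -15284) = Add(Rational(277, 9694400), -15284) = Rational(-148169209323, 9694400)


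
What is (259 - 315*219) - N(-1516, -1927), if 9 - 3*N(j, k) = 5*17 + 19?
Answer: -206083/3 ≈ -68694.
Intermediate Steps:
N(j, k) = -95/3 (N(j, k) = 3 - (5*17 + 19)/3 = 3 - (85 + 19)/3 = 3 - 1/3*104 = 3 - 104/3 = -95/3)
(259 - 315*219) - N(-1516, -1927) = (259 - 315*219) - 1*(-95/3) = (259 - 68985) + 95/3 = -68726 + 95/3 = -206083/3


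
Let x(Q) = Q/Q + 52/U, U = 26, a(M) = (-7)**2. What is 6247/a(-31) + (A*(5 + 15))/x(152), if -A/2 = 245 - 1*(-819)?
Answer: -2066699/147 ≈ -14059.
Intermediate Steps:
a(M) = 49
A = -2128 (A = -2*(245 - 1*(-819)) = -2*(245 + 819) = -2*1064 = -2128)
x(Q) = 3 (x(Q) = Q/Q + 52/26 = 1 + 52*(1/26) = 1 + 2 = 3)
6247/a(-31) + (A*(5 + 15))/x(152) = 6247/49 - 2128*(5 + 15)/3 = 6247*(1/49) - 2128*20*(1/3) = 6247/49 - 42560*1/3 = 6247/49 - 42560/3 = -2066699/147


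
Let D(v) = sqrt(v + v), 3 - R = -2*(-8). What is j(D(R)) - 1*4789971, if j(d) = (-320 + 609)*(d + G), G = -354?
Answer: -4892277 + 289*I*sqrt(26) ≈ -4.8923e+6 + 1473.6*I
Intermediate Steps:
R = -13 (R = 3 - (-2)*(-8) = 3 - 1*16 = 3 - 16 = -13)
D(v) = sqrt(2)*sqrt(v) (D(v) = sqrt(2*v) = sqrt(2)*sqrt(v))
j(d) = -102306 + 289*d (j(d) = (-320 + 609)*(d - 354) = 289*(-354 + d) = -102306 + 289*d)
j(D(R)) - 1*4789971 = (-102306 + 289*(sqrt(2)*sqrt(-13))) - 1*4789971 = (-102306 + 289*(sqrt(2)*(I*sqrt(13)))) - 4789971 = (-102306 + 289*(I*sqrt(26))) - 4789971 = (-102306 + 289*I*sqrt(26)) - 4789971 = -4892277 + 289*I*sqrt(26)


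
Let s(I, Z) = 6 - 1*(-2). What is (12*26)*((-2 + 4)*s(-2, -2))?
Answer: 4992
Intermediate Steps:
s(I, Z) = 8 (s(I, Z) = 6 + 2 = 8)
(12*26)*((-2 + 4)*s(-2, -2)) = (12*26)*((-2 + 4)*8) = 312*(2*8) = 312*16 = 4992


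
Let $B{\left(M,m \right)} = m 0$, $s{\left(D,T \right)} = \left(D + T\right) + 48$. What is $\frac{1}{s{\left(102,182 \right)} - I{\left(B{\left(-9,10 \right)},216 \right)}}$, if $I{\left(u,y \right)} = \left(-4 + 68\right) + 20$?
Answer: $\frac{1}{248} \approx 0.0040323$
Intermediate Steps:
$s{\left(D,T \right)} = 48 + D + T$
$B{\left(M,m \right)} = 0$
$I{\left(u,y \right)} = 84$ ($I{\left(u,y \right)} = 64 + 20 = 84$)
$\frac{1}{s{\left(102,182 \right)} - I{\left(B{\left(-9,10 \right)},216 \right)}} = \frac{1}{\left(48 + 102 + 182\right) - 84} = \frac{1}{332 - 84} = \frac{1}{248}$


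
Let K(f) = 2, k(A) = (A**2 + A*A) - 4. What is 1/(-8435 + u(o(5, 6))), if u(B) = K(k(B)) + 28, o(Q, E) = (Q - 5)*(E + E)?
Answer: -1/8405 ≈ -0.00011898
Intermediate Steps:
k(A) = -4 + 2*A**2 (k(A) = (A**2 + A**2) - 4 = 2*A**2 - 4 = -4 + 2*A**2)
o(Q, E) = 2*E*(-5 + Q) (o(Q, E) = (-5 + Q)*(2*E) = 2*E*(-5 + Q))
u(B) = 30 (u(B) = 2 + 28 = 30)
1/(-8435 + u(o(5, 6))) = 1/(-8435 + 30) = 1/(-8405) = -1/8405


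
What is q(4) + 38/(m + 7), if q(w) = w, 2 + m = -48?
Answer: 134/43 ≈ 3.1163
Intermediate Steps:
m = -50 (m = -2 - 48 = -50)
q(4) + 38/(m + 7) = 4 + 38/(-50 + 7) = 4 + 38/(-43) = 4 + 38*(-1/43) = 4 - 38/43 = 134/43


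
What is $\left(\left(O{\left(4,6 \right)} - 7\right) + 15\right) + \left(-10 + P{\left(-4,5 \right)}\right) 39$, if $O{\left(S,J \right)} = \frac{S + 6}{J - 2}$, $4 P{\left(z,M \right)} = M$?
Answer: $- \frac{1323}{4} \approx -330.75$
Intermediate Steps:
$P{\left(z,M \right)} = \frac{M}{4}$
$O{\left(S,J \right)} = \frac{6 + S}{-2 + J}$
$\left(\left(O{\left(4,6 \right)} - 7\right) + 15\right) + \left(-10 + P{\left(-4,5 \right)}\right) 39 = \left(\left(\frac{6 + 4}{-2 + 6} - 7\right) + 15\right) + \left(-10 + \frac{1}{4} \cdot 5\right) 39 = \left(\left(\frac{1}{4} \cdot 10 - 7\right) + 15\right) + \left(-10 + \frac{5}{4}\right) 39 = \left(\left(\frac{1}{4} \cdot 10 - 7\right) + 15\right) - \frac{1365}{4} = \left(\left(\frac{5}{2} - 7\right) + 15\right) - \frac{1365}{4} = \left(- \frac{9}{2} + 15\right) - \frac{1365}{4} = \frac{21}{2} - \frac{1365}{4} = - \frac{1323}{4}$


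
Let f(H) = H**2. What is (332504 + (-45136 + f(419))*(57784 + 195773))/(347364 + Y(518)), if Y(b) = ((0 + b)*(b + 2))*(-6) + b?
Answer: -33070504229/1268278 ≈ -26075.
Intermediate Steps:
Y(b) = b - 6*b*(2 + b) (Y(b) = (b*(2 + b))*(-6) + b = -6*b*(2 + b) + b = b - 6*b*(2 + b))
(332504 + (-45136 + f(419))*(57784 + 195773))/(347364 + Y(518)) = (332504 + (-45136 + 419**2)*(57784 + 195773))/(347364 - 1*518*(11 + 6*518)) = (332504 + (-45136 + 175561)*253557)/(347364 - 1*518*(11 + 3108)) = (332504 + 130425*253557)/(347364 - 1*518*3119) = (332504 + 33070171725)/(347364 - 1615642) = 33070504229/(-1268278) = 33070504229*(-1/1268278) = -33070504229/1268278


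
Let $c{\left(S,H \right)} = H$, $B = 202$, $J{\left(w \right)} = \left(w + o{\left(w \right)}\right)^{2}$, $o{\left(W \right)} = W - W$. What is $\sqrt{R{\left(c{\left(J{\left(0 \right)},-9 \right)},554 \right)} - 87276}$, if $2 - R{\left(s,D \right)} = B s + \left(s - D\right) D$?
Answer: $\sqrt{226446} \approx 475.86$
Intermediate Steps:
$o{\left(W \right)} = 0$
$J{\left(w \right)} = w^{2}$ ($J{\left(w \right)} = \left(w + 0\right)^{2} = w^{2}$)
$R{\left(s,D \right)} = 2 - 202 s - D \left(s - D\right)$ ($R{\left(s,D \right)} = 2 - \left(202 s + \left(s - D\right) D\right) = 2 - \left(202 s + D \left(s - D\right)\right) = 2 - 202 s - D \left(s - D\right)$)
$\sqrt{R{\left(c{\left(J{\left(0 \right)},-9 \right)},554 \right)} - 87276} = \sqrt{\left(2 + 554^{2} - -1818 - 554 \left(-9\right)\right) - 87276} = \sqrt{\left(2 + 306916 + 1818 + 4986\right) - 87276} = \sqrt{313722 - 87276} = \sqrt{226446}$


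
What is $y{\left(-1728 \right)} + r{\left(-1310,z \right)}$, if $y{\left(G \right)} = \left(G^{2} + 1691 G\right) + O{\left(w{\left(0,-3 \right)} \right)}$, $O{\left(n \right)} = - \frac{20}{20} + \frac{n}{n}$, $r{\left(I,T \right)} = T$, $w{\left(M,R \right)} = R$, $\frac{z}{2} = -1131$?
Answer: $61674$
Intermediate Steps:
$z = -2262$ ($z = 2 \left(-1131\right) = -2262$)
$O{\left(n \right)} = 0$ ($O{\left(n \right)} = \left(-20\right) \frac{1}{20} + 1 = -1 + 1 = 0$)
$y{\left(G \right)} = G^{2} + 1691 G$ ($y{\left(G \right)} = \left(G^{2} + 1691 G\right) + 0 = G^{2} + 1691 G$)
$y{\left(-1728 \right)} + r{\left(-1310,z \right)} = - 1728 \left(1691 - 1728\right) - 2262 = \left(-1728\right) \left(-37\right) - 2262 = 63936 - 2262 = 61674$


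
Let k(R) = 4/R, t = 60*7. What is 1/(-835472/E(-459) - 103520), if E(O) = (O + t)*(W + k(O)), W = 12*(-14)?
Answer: -250627/25976863844 ≈ -9.6481e-6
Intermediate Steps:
t = 420
W = -168
E(O) = (-168 + 4/O)*(420 + O) (E(O) = (O + 420)*(-168 + 4/O) = (420 + O)*(-168 + 4/O) = (-168 + 4/O)*(420 + O))
1/(-835472/E(-459) - 103520) = 1/(-835472/(-70556 - 168*(-459) + 1680/(-459)) - 103520) = 1/(-835472/(-70556 + 77112 + 1680*(-1/459)) - 103520) = 1/(-835472/(-70556 + 77112 - 560/153) - 103520) = 1/(-835472/1002508/153 - 103520) = 1/(-835472*153/1002508 - 103520) = 1/(-31956804/250627 - 103520) = 1/(-25976863844/250627) = -250627/25976863844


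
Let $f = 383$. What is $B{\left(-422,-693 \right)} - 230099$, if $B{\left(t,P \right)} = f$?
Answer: $-229716$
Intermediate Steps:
$B{\left(t,P \right)} = 383$
$B{\left(-422,-693 \right)} - 230099 = 383 - 230099 = -229716$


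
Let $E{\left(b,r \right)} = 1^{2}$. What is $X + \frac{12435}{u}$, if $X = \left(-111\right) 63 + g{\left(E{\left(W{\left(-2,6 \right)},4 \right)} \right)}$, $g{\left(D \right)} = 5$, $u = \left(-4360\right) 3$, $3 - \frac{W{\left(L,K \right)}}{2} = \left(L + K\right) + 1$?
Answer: $- \frac{6094365}{872} \approx -6989.0$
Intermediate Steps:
$W{\left(L,K \right)} = 4 - 2 K - 2 L$ ($W{\left(L,K \right)} = 6 - 2 \left(\left(L + K\right) + 1\right) = 6 - 2 \left(\left(K + L\right) + 1\right) = 6 - 2 \left(1 + K + L\right) = 6 - \left(2 + 2 K + 2 L\right) = 4 - 2 K - 2 L$)
$u = -13080$
$E{\left(b,r \right)} = 1$
$X = -6988$ ($X = \left(-111\right) 63 + 5 = -6993 + 5 = -6988$)
$X + \frac{12435}{u} = -6988 + \frac{12435}{-13080} = -6988 + 12435 \left(- \frac{1}{13080}\right) = -6988 - \frac{829}{872} = - \frac{6094365}{872}$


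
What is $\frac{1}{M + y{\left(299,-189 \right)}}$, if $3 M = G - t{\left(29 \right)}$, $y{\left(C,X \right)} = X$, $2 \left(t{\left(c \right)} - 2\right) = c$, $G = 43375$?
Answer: $\frac{6}{85583} \approx 7.0107 \cdot 10^{-5}$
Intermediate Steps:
$t{\left(c \right)} = 2 + \frac{c}{2}$
$M = \frac{86717}{6}$ ($M = \frac{43375 - \left(2 + \frac{1}{2} \cdot 29\right)}{3} = \frac{43375 - \left(2 + \frac{29}{2}\right)}{3} = \frac{43375 - \frac{33}{2}}{3} = \frac{1}{3} \cdot \frac{86717}{2} = \frac{86717}{6} \approx 14453.0$)
$\frac{1}{M + y{\left(299,-189 \right)}} = \frac{1}{\frac{86717}{6} - 189} = \frac{1}{\frac{85583}{6}} = \frac{6}{85583}$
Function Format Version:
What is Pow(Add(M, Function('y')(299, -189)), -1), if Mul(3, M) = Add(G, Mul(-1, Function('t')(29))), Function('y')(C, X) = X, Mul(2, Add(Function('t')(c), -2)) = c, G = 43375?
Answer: Rational(6, 85583) ≈ 7.0107e-5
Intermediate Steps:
Function('t')(c) = Add(2, Mul(Rational(1, 2), c))
M = Rational(86717, 6) (M = Mul(Rational(1, 3), Add(43375, Mul(-1, Add(2, Mul(Rational(1, 2), 29))))) = Mul(Rational(1, 3), Add(43375, Mul(-1, Add(2, Rational(29, 2))))) = Mul(Rational(1, 3), Add(43375, Mul(-1, Rational(33, 2)))) = Mul(Rational(1, 3), Add(43375, Rational(-33, 2))) = Mul(Rational(1, 3), Rational(86717, 2)) = Rational(86717, 6) ≈ 14453.)
Pow(Add(M, Function('y')(299, -189)), -1) = Pow(Add(Rational(86717, 6), -189), -1) = Pow(Rational(85583, 6), -1) = Rational(6, 85583)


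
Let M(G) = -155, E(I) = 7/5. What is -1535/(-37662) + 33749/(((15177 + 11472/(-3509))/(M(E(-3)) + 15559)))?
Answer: 22901315408315401/668432972034 ≈ 34261.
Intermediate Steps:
E(I) = 7/5 (E(I) = 7*(⅕) = 7/5)
-1535/(-37662) + 33749/(((15177 + 11472/(-3509))/(M(E(-3)) + 15559))) = -1535/(-37662) + 33749/(((15177 + 11472/(-3509))/(-155 + 15559))) = -1535*(-1/37662) + 33749/(((15177 + 11472*(-1/3509))/15404)) = 1535/37662 + 33749/(((15177 - 11472/3509)*(1/15404))) = 1535/37662 + 33749/(((53244621/3509)*(1/15404))) = 1535/37662 + 33749/(53244621/54052636) = 1535/37662 + 33749*(54052636/53244621) = 1535/37662 + 1824222412364/53244621 = 22901315408315401/668432972034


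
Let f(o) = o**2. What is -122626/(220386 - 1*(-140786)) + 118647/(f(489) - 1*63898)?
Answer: 1526077049/4520402954 ≈ 0.33760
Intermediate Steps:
-122626/(220386 - 1*(-140786)) + 118647/(f(489) - 1*63898) = -122626/(220386 - 1*(-140786)) + 118647/(489**2 - 1*63898) = -122626/(220386 + 140786) + 118647/(239121 - 63898) = -122626/361172 + 118647/175223 = -122626*1/361172 + 118647*(1/175223) = -8759/25798 + 118647/175223 = 1526077049/4520402954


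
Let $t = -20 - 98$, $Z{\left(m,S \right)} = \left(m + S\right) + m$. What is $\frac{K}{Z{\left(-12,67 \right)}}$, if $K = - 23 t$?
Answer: $\frac{2714}{43} \approx 63.116$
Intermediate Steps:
$Z{\left(m,S \right)} = S + 2 m$ ($Z{\left(m,S \right)} = \left(S + m\right) + m = S + 2 m$)
$t = -118$
$K = 2714$ ($K = \left(-23\right) \left(-118\right) = 2714$)
$\frac{K}{Z{\left(-12,67 \right)}} = \frac{2714}{67 + 2 \left(-12\right)} = \frac{2714}{67 - 24} = \frac{2714}{43}$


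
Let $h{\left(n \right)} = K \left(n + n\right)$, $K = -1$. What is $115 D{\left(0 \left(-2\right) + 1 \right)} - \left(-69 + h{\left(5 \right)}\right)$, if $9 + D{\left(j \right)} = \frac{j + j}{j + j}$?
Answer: $-841$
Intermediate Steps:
$h{\left(n \right)} = - 2 n$ ($h{\left(n \right)} = - (n + n) = - 2 n$)
$D{\left(j \right)} = -8$ ($D{\left(j \right)} = -9 + \frac{j + j}{j + j} = -9 + \frac{2 j}{2 j} = -9 + 2 j \frac{1}{2 j} = -9 + 1 = -8$)
$115 D{\left(0 \left(-2\right) + 1 \right)} - \left(-69 + h{\left(5 \right)}\right) = 115 \left(-8\right) + \left(69 - \left(-2\right) 5\right) = -920 + \left(69 - -10\right) = -920 + \left(69 + 10\right) = -920 + 79 = -841$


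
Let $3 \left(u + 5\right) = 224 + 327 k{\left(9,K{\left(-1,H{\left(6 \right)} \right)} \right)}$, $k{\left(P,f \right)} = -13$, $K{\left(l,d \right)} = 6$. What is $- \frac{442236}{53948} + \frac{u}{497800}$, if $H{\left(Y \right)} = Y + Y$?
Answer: $- \frac{82581662527}{10070742900} \approx -8.2001$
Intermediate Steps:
$H{\left(Y \right)} = 2 Y$
$u = - \frac{4042}{3}$ ($u = -5 + \frac{224 + 327 \left(-13\right)}{3} = -5 + \frac{224 - 4251}{3} = -5 + \frac{1}{3} \left(-4027\right) = -5 - \frac{4027}{3} = - \frac{4042}{3} \approx -1347.3$)
$- \frac{442236}{53948} + \frac{u}{497800} = - \frac{442236}{53948} - \frac{4042}{3 \cdot 497800} = \left(-442236\right) \frac{1}{53948} - \frac{2021}{746700} = - \frac{110559}{13487} - \frac{2021}{746700} = - \frac{82581662527}{10070742900}$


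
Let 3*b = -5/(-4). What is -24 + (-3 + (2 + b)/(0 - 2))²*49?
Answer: 486025/576 ≈ 843.79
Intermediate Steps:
b = 5/12 (b = (-5/(-4))/3 = (-5*(-¼))/3 = (⅓)*(5/4) = 5/12 ≈ 0.41667)
-24 + (-3 + (2 + b)/(0 - 2))²*49 = -24 + (-3 + (2 + 5/12)/(0 - 2))²*49 = -24 + (-3 + (29/12)/(-2))²*49 = -24 + (-3 + (29/12)*(-½))²*49 = -24 + (-3 - 29/24)²*49 = -24 + (-101/24)²*49 = -24 + (10201/576)*49 = -24 + 499849/576 = 486025/576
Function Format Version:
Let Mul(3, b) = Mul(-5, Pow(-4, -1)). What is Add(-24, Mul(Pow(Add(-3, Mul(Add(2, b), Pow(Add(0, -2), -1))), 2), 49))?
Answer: Rational(486025, 576) ≈ 843.79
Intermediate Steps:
b = Rational(5, 12) (b = Mul(Rational(1, 3), Mul(-5, Pow(-4, -1))) = Mul(Rational(1, 3), Mul(-5, Rational(-1, 4))) = Mul(Rational(1, 3), Rational(5, 4)) = Rational(5, 12) ≈ 0.41667)
Add(-24, Mul(Pow(Add(-3, Mul(Add(2, b), Pow(Add(0, -2), -1))), 2), 49)) = Add(-24, Mul(Pow(Add(-3, Mul(Add(2, Rational(5, 12)), Pow(Add(0, -2), -1))), 2), 49)) = Add(-24, Mul(Pow(Add(-3, Mul(Rational(29, 12), Pow(-2, -1))), 2), 49)) = Add(-24, Mul(Pow(Add(-3, Mul(Rational(29, 12), Rational(-1, 2))), 2), 49)) = Add(-24, Mul(Pow(Add(-3, Rational(-29, 24)), 2), 49)) = Add(-24, Mul(Pow(Rational(-101, 24), 2), 49)) = Add(-24, Mul(Rational(10201, 576), 49)) = Add(-24, Rational(499849, 576)) = Rational(486025, 576)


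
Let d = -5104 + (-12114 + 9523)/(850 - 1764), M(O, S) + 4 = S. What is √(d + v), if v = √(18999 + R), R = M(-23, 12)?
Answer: √(-4261493010 + 835396*√19007)/914 ≈ 70.451*I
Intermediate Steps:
M(O, S) = -4 + S
R = 8 (R = -4 + 12 = 8)
d = -4662465/914 (d = -5104 - 2591/(-914) = -5104 - 2591*(-1/914) = -5104 + 2591/914 = -4662465/914 ≈ -5101.2)
v = √19007 (v = √(18999 + 8) = √19007 ≈ 137.87)
√(d + v) = √(-4662465/914 + √19007)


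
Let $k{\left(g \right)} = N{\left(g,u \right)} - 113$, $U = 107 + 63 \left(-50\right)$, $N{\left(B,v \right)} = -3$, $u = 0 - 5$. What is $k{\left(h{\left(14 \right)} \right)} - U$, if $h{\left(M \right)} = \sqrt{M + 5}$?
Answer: $2927$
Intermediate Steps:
$u = -5$ ($u = 0 - 5 = -5$)
$h{\left(M \right)} = \sqrt{5 + M}$
$U = -3043$ ($U = 107 - 3150 = -3043$)
$k{\left(g \right)} = -116$ ($k{\left(g \right)} = -3 - 113 = -116$)
$k{\left(h{\left(14 \right)} \right)} - U = -116 - -3043 = -116 + 3043 = 2927$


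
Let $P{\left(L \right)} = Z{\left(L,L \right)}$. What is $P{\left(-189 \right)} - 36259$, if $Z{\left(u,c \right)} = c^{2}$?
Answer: $-538$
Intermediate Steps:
$P{\left(L \right)} = L^{2}$
$P{\left(-189 \right)} - 36259 = \left(-189\right)^{2} - 36259 = 35721 - 36259 = -538$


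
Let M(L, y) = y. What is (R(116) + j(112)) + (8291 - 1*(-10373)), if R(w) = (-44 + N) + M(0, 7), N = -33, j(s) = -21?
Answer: 18573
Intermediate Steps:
R(w) = -70 (R(w) = (-44 - 33) + 7 = -77 + 7 = -70)
(R(116) + j(112)) + (8291 - 1*(-10373)) = (-70 - 21) + (8291 - 1*(-10373)) = -91 + (8291 + 10373) = -91 + 18664 = 18573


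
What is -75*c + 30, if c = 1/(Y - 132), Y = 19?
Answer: 3465/113 ≈ 30.664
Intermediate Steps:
c = -1/113 (c = 1/(19 - 132) = 1/(-113) = -1/113 ≈ -0.0088496)
-75*c + 30 = -75*(-1/113) + 30 = 75/113 + 30 = 3465/113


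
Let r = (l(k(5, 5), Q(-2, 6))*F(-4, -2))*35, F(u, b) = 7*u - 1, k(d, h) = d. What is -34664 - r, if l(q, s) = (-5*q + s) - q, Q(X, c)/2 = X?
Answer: -69174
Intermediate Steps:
Q(X, c) = 2*X
F(u, b) = -1 + 7*u
l(q, s) = s - 6*q (l(q, s) = (s - 5*q) - q = s - 6*q)
r = 34510 (r = ((2*(-2) - 6*5)*(-1 + 7*(-4)))*35 = ((-4 - 30)*(-1 - 28))*35 = -34*(-29)*35 = 986*35 = 34510)
-34664 - r = -34664 - 1*34510 = -34664 - 34510 = -69174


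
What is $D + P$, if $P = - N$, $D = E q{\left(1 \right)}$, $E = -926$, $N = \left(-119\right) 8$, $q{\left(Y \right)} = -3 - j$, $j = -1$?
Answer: $2804$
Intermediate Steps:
$q{\left(Y \right)} = -2$ ($q{\left(Y \right)} = -3 - -1 = -3 + 1 = -2$)
$N = -952$
$D = 1852$ ($D = \left(-926\right) \left(-2\right) = 1852$)
$P = 952$ ($P = \left(-1\right) \left(-952\right) = 952$)
$D + P = 1852 + 952 = 2804$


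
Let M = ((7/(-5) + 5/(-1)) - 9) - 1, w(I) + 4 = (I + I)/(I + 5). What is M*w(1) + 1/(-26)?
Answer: 23437/390 ≈ 60.095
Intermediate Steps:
w(I) = -4 + 2*I/(5 + I) (w(I) = -4 + (I + I)/(I + 5) = -4 + (2*I)/(5 + I) = -4 + 2*I/(5 + I))
M = -82/5 (M = ((7*(-⅕) + 5*(-1)) - 9) - 1 = ((-7/5 - 5) - 9) - 1 = (-32/5 - 9) - 1 = -77/5 - 1 = -82/5 ≈ -16.400)
M*w(1) + 1/(-26) = -164*(-10 - 1*1)/(5*(5 + 1)) + 1/(-26) = -164*(-10 - 1)/(5*6) - 1/26 = -164*(-11)/(5*6) - 1/26 = -82/5*(-11/3) - 1/26 = 902/15 - 1/26 = 23437/390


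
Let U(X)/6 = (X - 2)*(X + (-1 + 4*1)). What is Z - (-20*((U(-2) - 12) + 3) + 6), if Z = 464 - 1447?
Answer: -1649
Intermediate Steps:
U(X) = 6*(-2 + X)*(3 + X) (U(X) = 6*((X - 2)*(X + (-1 + 4*1))) = 6*((-2 + X)*(X + (-1 + 4))) = 6*((-2 + X)*(X + 3)) = 6*((-2 + X)*(3 + X)) = 6*(-2 + X)*(3 + X))
Z = -983
Z - (-20*((U(-2) - 12) + 3) + 6) = -983 - (-20*(((-36 + 6*(-2) + 6*(-2)²) - 12) + 3) + 6) = -983 - (-20*(((-36 - 12 + 6*4) - 12) + 3) + 6) = -983 - (-20*(((-36 - 12 + 24) - 12) + 3) + 6) = -983 - (-20*((-24 - 12) + 3) + 6) = -983 - (-20*(-36 + 3) + 6) = -983 - (-20*(-33) + 6) = -983 - (660 + 6) = -983 - 1*666 = -983 - 666 = -1649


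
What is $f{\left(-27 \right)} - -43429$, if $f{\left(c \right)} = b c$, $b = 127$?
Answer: $40000$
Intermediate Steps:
$f{\left(c \right)} = 127 c$
$f{\left(-27 \right)} - -43429 = 127 \left(-27\right) - -43429 = -3429 + 43429 = 40000$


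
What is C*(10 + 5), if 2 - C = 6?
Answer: -60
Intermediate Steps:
C = -4 (C = 2 - 1*6 = 2 - 6 = -4)
C*(10 + 5) = -4*(10 + 5) = -4*15 = -60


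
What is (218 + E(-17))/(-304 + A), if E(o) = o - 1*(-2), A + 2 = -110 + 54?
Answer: -203/362 ≈ -0.56077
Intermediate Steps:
A = -58 (A = -2 + (-110 + 54) = -2 - 56 = -58)
E(o) = 2 + o (E(o) = o + 2 = 2 + o)
(218 + E(-17))/(-304 + A) = (218 + (2 - 17))/(-304 - 58) = (218 - 15)/(-362) = 203*(-1/362) = -203/362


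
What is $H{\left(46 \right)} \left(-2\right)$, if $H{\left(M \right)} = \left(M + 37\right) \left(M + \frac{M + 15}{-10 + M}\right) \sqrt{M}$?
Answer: $- \frac{142511 \sqrt{46}}{18} \approx -53698.0$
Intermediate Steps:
$H{\left(M \right)} = \sqrt{M} \left(37 + M\right) \left(M + \frac{15 + M}{-10 + M}\right)$ ($H{\left(M \right)} = \left(37 + M\right) \left(M + \frac{15 + M}{-10 + M}\right) \sqrt{M} = \sqrt{M} \left(37 + M\right) \left(M + \frac{15 + M}{-10 + M}\right)$)
$H{\left(46 \right)} \left(-2\right) = \frac{\sqrt{46} \left(555 + 46^{3} - 14628 + 28 \cdot 46^{2}\right)}{-10 + 46} \left(-2\right) = \frac{\sqrt{46} \left(555 + 97336 - 14628 + 28 \cdot 2116\right)}{36} \left(-2\right) = \sqrt{46} \cdot \frac{1}{36} \left(555 + 97336 - 14628 + 59248\right) \left(-2\right) = \sqrt{46} \cdot \frac{1}{36} \cdot 142511 \left(-2\right) = \frac{142511 \sqrt{46}}{36} \left(-2\right) = - \frac{142511 \sqrt{46}}{18}$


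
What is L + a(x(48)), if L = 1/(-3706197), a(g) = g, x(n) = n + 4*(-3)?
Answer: 133423091/3706197 ≈ 36.000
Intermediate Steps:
x(n) = -12 + n (x(n) = n - 12 = -12 + n)
L = -1/3706197 ≈ -2.6982e-7
L + a(x(48)) = -1/3706197 + (-12 + 48) = -1/3706197 + 36 = 133423091/3706197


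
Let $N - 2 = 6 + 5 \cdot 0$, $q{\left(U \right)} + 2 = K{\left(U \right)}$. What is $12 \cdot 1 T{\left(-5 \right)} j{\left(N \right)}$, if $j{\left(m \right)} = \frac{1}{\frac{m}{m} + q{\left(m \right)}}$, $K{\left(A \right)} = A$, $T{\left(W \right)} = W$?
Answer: $- \frac{60}{7} \approx -8.5714$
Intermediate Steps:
$q{\left(U \right)} = -2 + U$
$N = 8$ ($N = 2 + \left(6 + 5 \cdot 0\right) = 2 + \left(6 + 0\right) = 2 + 6 = 8$)
$j{\left(m \right)} = \frac{1}{-1 + m}$ ($j{\left(m \right)} = \frac{1}{\frac{m}{m} + \left(-2 + m\right)} = \frac{1}{1 + \left(-2 + m\right)} = \frac{1}{-1 + m}$)
$12 \cdot 1 T{\left(-5 \right)} j{\left(N \right)} = \frac{12 \cdot 1 \left(-5\right)}{-1 + 8} = \frac{12 \left(-5\right)}{7} = \left(-60\right) \frac{1}{7} = - \frac{60}{7}$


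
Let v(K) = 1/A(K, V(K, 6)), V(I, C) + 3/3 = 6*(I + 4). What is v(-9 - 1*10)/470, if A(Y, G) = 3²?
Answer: 1/4230 ≈ 0.00023641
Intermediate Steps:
V(I, C) = 23 + 6*I (V(I, C) = -1 + 6*(I + 4) = -1 + 6*(4 + I) = -1 + (24 + 6*I) = 23 + 6*I)
A(Y, G) = 9
v(K) = ⅑ (v(K) = 1/9 = ⅑)
v(-9 - 1*10)/470 = (⅑)/470 = (⅑)*(1/470) = 1/4230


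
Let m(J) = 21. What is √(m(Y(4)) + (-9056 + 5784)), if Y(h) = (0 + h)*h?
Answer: I*√3251 ≈ 57.018*I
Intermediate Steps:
Y(h) = h² (Y(h) = h*h = h²)
√(m(Y(4)) + (-9056 + 5784)) = √(21 + (-9056 + 5784)) = √(21 - 3272) = √(-3251) = I*√3251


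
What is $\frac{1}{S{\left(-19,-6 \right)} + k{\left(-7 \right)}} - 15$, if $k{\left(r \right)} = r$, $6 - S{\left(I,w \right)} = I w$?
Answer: $- \frac{1726}{115} \approx -15.009$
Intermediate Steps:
$S{\left(I,w \right)} = 6 - I w$
$\frac{1}{S{\left(-19,-6 \right)} + k{\left(-7 \right)}} - 15 = \frac{1}{\left(6 - \left(-19\right) \left(-6\right)\right) - 7} - 15 = \frac{1}{\left(6 - 114\right) - 7} - 15 = \frac{1}{-108 - 7} - 15 = \frac{1}{-115} - 15 = - \frac{1}{115} - 15 = - \frac{1726}{115}$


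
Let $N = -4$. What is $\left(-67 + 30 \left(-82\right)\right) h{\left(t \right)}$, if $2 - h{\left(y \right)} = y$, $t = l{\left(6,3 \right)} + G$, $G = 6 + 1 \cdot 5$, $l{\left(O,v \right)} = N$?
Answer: $12635$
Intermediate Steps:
$l{\left(O,v \right)} = -4$
$G = 11$ ($G = 6 + 5 = 11$)
$t = 7$ ($t = -4 + 11 = 7$)
$h{\left(y \right)} = 2 - y$
$\left(-67 + 30 \left(-82\right)\right) h{\left(t \right)} = \left(-67 + 30 \left(-82\right)\right) \left(2 - 7\right) = \left(-67 - 2460\right) \left(2 - 7\right) = \left(-2527\right) \left(-5\right) = 12635$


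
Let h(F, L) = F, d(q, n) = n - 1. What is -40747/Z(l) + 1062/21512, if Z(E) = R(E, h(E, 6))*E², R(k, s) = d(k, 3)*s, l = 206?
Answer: 2211383465/47013486448 ≈ 0.047037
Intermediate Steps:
d(q, n) = -1 + n
R(k, s) = 2*s (R(k, s) = (-1 + 3)*s = 2*s)
Z(E) = 2*E³ (Z(E) = (2*E)*E² = 2*E³)
-40747/Z(l) + 1062/21512 = -40747/(2*206³) + 1062/21512 = -40747/(2*8741816) + 1062*(1/21512) = -40747/17483632 + 531/10756 = 2211383465/47013486448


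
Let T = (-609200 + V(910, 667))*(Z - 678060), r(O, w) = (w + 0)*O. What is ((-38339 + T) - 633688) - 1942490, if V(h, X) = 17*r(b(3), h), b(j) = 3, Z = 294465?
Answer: 215880815533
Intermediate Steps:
r(O, w) = O*w (r(O, w) = w*O = O*w)
V(h, X) = 51*h (V(h, X) = 17*(3*h) = 51*h)
T = 215883430050 (T = (-609200 + 51*910)*(294465 - 678060) = (-609200 + 46410)*(-383595) = -562790*(-383595) = 215883430050)
((-38339 + T) - 633688) - 1942490 = ((-38339 + 215883430050) - 633688) - 1942490 = (215883391711 - 633688) - 1942490 = 215882758023 - 1942490 = 215880815533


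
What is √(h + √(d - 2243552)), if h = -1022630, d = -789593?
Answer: √(-1022630 + I*√3033145) ≈ 0.861 + 1011.3*I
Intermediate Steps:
√(h + √(d - 2243552)) = √(-1022630 + √(-789593 - 2243552)) = √(-1022630 + √(-3033145)) = √(-1022630 + I*√3033145)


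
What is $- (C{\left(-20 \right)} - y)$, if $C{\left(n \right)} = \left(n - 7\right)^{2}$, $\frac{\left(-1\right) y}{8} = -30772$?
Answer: $245447$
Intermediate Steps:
$y = 246176$ ($y = \left(-8\right) \left(-30772\right) = 246176$)
$C{\left(n \right)} = \left(-7 + n\right)^{2}$
$- (C{\left(-20 \right)} - y) = - (\left(-7 - 20\right)^{2} - 246176) = - (\left(-27\right)^{2} - 246176) = - (729 - 246176) = \left(-1\right) \left(-245447\right) = 245447$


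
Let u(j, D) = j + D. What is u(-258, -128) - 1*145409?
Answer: -145795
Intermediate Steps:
u(j, D) = D + j
u(-258, -128) - 1*145409 = (-128 - 258) - 1*145409 = -386 - 145409 = -145795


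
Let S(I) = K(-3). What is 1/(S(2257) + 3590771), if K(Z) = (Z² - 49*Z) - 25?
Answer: 1/3590902 ≈ 2.7848e-7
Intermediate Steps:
K(Z) = -25 + Z² - 49*Z
S(I) = 131 (S(I) = -25 + (-3)² - 49*(-3) = -25 + 9 + 147 = 131)
1/(S(2257) + 3590771) = 1/(131 + 3590771) = 1/3590902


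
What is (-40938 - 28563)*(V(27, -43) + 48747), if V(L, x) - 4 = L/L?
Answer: -3388312752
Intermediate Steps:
V(L, x) = 5 (V(L, x) = 4 + L/L = 4 + 1 = 5)
(-40938 - 28563)*(V(27, -43) + 48747) = (-40938 - 28563)*(5 + 48747) = -69501*48752 = -3388312752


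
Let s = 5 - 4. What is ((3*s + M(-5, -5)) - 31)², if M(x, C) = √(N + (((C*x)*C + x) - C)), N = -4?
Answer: (28 - I*√129)² ≈ 655.0 - 636.04*I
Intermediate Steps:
s = 1
M(x, C) = √(-4 + x - C + x*C²) (M(x, C) = √(-4 + (((C*x)*C + x) - C)) = √(-4 + ((x*C² + x) - C)) = √(-4 + ((x + x*C²) - C)) = √(-4 + (x - C + x*C²)) = √(-4 + x - C + x*C²))
((3*s + M(-5, -5)) - 31)² = ((3*1 + √(-4 - 5 - 1*(-5) - 5*(-5)²)) - 31)² = ((3 + √(-4 - 5 + 5 - 5*25)) - 31)² = ((3 + √(-4 - 5 + 5 - 125)) - 31)² = ((3 + √(-129)) - 31)² = ((3 + I*√129) - 31)² = (-28 + I*√129)²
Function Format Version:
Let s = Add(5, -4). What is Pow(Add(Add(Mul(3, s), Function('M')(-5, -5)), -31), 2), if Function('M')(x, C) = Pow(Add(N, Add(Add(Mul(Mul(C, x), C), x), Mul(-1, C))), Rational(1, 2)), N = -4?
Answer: Pow(Add(28, Mul(-1, I, Pow(129, Rational(1, 2)))), 2) ≈ Add(655.00, Mul(-636.04, I))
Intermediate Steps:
s = 1
Function('M')(x, C) = Pow(Add(-4, x, Mul(-1, C), Mul(x, Pow(C, 2))), Rational(1, 2)) (Function('M')(x, C) = Pow(Add(-4, Add(Add(Mul(Mul(C, x), C), x), Mul(-1, C))), Rational(1, 2)) = Pow(Add(-4, Add(Add(Mul(x, Pow(C, 2)), x), Mul(-1, C))), Rational(1, 2)) = Pow(Add(-4, Add(Add(x, Mul(x, Pow(C, 2))), Mul(-1, C))), Rational(1, 2)) = Pow(Add(-4, Add(x, Mul(-1, C), Mul(x, Pow(C, 2)))), Rational(1, 2)) = Pow(Add(-4, x, Mul(-1, C), Mul(x, Pow(C, 2))), Rational(1, 2)))
Pow(Add(Add(Mul(3, s), Function('M')(-5, -5)), -31), 2) = Pow(Add(Add(Mul(3, 1), Pow(Add(-4, -5, Mul(-1, -5), Mul(-5, Pow(-5, 2))), Rational(1, 2))), -31), 2) = Pow(Add(Add(3, Pow(Add(-4, -5, 5, Mul(-5, 25)), Rational(1, 2))), -31), 2) = Pow(Add(Add(3, Pow(Add(-4, -5, 5, -125), Rational(1, 2))), -31), 2) = Pow(Add(Add(3, Pow(-129, Rational(1, 2))), -31), 2) = Pow(Add(Add(3, Mul(I, Pow(129, Rational(1, 2)))), -31), 2) = Pow(Add(-28, Mul(I, Pow(129, Rational(1, 2)))), 2)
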